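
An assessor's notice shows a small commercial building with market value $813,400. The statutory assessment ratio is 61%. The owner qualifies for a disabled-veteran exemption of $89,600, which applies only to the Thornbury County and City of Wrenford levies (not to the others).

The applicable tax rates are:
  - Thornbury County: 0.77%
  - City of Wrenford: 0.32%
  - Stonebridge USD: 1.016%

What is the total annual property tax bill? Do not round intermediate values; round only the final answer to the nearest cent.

Assessed value = $813,400 × 0.61 = $496,174
Thornbury County: ($496,174 − $89,600) × 0.0077 = $406,574 × 0.0077 = $3,130.6198
City of Wrenford: ($496,174 − $89,600) × 0.0032 = $406,574 × 0.0032 = $1,301.0368
Stonebridge USD: $496,174 × 0.01016 = $5,041.12784
Total = $9,472.78444

$9,472.78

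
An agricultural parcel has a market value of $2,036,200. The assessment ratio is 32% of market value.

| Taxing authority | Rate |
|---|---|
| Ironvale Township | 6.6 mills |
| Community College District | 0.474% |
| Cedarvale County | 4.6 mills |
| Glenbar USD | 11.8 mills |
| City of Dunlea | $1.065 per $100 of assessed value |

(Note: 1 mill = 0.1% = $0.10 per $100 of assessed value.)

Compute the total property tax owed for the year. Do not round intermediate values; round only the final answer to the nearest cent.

Assessed value = $2,036,200 × 0.32 = $651,584
Ironvale Township: $651,584 × 0.0066 = $4,300.4544
Community College District: $651,584 × 0.00474 = $3,088.50816
Cedarvale County: $651,584 × 0.0046 = $2,997.2864
Glenbar USD: $651,584 × 0.0118 = $7,688.6912
City of Dunlea: $651,584 × 0.01065 = $6,939.3696
Total = $25,014.30976

$25,014.31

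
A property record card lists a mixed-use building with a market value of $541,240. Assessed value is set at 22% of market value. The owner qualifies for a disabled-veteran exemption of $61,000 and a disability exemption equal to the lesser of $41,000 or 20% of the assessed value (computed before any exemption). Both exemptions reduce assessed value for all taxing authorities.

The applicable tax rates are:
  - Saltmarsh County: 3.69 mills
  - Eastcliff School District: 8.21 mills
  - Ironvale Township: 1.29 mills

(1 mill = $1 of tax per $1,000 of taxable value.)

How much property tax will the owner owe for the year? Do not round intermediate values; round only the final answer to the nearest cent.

Assessed value = $541,240 × 0.22 = $119,072.8
Disability exemption = min($41,000, 20% × $119,072.8) = min($41,000, $23,814.56) = $23,814.56 (percentage binds)
Taxable value = $119,072.8 − $61,000 − $23,814.56 = $34,258.24
Saltmarsh County: $34,258.24 × 0.00369 = $126.4129056
Eastcliff School District: $34,258.24 × 0.00821 = $281.2601504
Ironvale Township: $34,258.24 × 0.00129 = $44.1931296
Total = $451.8661856

$451.87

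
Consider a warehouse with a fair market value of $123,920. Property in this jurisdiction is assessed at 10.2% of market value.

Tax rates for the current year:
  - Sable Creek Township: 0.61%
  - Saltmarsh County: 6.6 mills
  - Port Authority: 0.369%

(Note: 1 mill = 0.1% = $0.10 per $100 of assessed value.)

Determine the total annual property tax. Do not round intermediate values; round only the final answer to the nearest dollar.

Assessed value = $123,920 × 0.102 = $12,639.84
Sable Creek Township: $12,639.84 × 0.0061 = $77.103024
Saltmarsh County: $12,639.84 × 0.0066 = $83.422944
Port Authority: $12,639.84 × 0.00369 = $46.6410096
Total = $207.1669776

$207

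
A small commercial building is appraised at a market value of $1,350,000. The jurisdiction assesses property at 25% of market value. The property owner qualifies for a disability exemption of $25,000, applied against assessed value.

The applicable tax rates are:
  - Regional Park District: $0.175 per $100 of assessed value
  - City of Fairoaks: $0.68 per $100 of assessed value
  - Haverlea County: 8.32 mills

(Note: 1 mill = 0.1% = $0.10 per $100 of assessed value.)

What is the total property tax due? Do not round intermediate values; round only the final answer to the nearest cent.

Assessed value = $1,350,000 × 0.25 = $337,500
Taxable value = $337,500 − $25,000 = $312,500
Regional Park District: $312,500 × 0.00175 = $546.875
City of Fairoaks: $312,500 × 0.0068 = $2,125
Haverlea County: $312,500 × 0.00832 = $2,600
Total = $5,271.875

$5,271.88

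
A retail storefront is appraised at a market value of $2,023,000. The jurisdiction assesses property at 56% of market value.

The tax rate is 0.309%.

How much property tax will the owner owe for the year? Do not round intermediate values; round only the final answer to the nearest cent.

Assessed value = $2,023,000 × 0.56 = $1,132,880
Tax = $1,132,880 × 0.00309 = $3,500.5992

$3,500.60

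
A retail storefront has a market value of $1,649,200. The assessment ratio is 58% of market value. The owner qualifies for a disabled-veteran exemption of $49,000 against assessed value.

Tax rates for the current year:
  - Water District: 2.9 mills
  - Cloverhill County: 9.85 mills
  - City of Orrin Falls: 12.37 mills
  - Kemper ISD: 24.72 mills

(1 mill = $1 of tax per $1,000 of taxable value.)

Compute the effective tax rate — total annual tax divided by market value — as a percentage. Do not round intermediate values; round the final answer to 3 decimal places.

Assessed value = $1,649,200 × 0.58 = $956,536
Taxable value = $956,536 − $49,000 = $907,536
Water District: $907,536 × 0.0029 = $2,631.8544
Cloverhill County: $907,536 × 0.00985 = $8,939.2296
City of Orrin Falls: $907,536 × 0.01237 = $11,226.22032
Kemper ISD: $907,536 × 0.02472 = $22,434.28992
Total tax = $45,231.59424
Effective rate = $45,231.59424 ÷ $1,649,200 = 2.743% of market value

2.743%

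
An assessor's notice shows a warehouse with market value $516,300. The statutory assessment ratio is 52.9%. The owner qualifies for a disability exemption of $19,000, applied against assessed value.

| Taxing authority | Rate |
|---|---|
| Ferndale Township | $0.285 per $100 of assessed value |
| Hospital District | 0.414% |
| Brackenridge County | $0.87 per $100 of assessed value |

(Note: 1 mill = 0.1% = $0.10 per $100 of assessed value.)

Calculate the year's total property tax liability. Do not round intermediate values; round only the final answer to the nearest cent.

Assessed value = $516,300 × 0.529 = $273,122.7
Taxable value = $273,122.7 − $19,000 = $254,122.7
Ferndale Township: $254,122.7 × 0.00285 = $724.249695
Hospital District: $254,122.7 × 0.00414 = $1,052.067978
Brackenridge County: $254,122.7 × 0.0087 = $2,210.86749
Total = $3,987.185163

$3,987.19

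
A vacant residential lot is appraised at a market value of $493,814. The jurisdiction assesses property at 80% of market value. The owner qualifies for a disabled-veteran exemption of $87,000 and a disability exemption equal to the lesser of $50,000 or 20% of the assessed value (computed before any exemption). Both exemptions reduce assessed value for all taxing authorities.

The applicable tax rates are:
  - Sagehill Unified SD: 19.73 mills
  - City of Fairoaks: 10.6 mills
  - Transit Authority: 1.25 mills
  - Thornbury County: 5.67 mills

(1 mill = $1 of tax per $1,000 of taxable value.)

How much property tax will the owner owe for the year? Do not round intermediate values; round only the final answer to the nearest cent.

$9,612.41

Assessed value = $493,814 × 0.8 = $395,051.2
Disability exemption = min($50,000, 20% × $395,051.2) = min($50,000, $79,010.24) = $50,000 (dollar cap binds)
Taxable value = $395,051.2 − $87,000 − $50,000 = $258,051.2
Sagehill Unified SD: $258,051.2 × 0.01973 = $5,091.350176
City of Fairoaks: $258,051.2 × 0.0106 = $2,735.34272
Transit Authority: $258,051.2 × 0.00125 = $322.564
Thornbury County: $258,051.2 × 0.00567 = $1,463.150304
Total = $9,612.4072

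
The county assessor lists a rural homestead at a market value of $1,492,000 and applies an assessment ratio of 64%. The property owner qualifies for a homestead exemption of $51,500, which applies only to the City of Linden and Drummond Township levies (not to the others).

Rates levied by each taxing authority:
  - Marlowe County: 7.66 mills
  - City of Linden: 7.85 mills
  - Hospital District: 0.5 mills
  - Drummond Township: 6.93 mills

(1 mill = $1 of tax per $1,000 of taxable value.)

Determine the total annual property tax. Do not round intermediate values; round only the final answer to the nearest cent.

$21,143.78

Assessed value = $1,492,000 × 0.64 = $954,880
Marlowe County: $954,880 × 0.00766 = $7,314.3808
City of Linden: ($954,880 − $51,500) × 0.00785 = $903,380 × 0.00785 = $7,091.533
Hospital District: $954,880 × 0.0005 = $477.44
Drummond Township: ($954,880 − $51,500) × 0.00693 = $903,380 × 0.00693 = $6,260.4234
Total = $21,143.7772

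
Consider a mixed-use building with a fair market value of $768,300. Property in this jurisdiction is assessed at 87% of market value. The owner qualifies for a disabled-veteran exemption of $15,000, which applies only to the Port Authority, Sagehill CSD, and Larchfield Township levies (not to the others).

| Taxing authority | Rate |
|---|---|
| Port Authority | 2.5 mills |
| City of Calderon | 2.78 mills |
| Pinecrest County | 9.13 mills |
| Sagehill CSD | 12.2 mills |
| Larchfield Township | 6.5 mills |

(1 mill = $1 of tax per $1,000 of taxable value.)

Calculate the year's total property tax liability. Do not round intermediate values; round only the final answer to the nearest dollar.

Assessed value = $768,300 × 0.87 = $668,421
Port Authority: ($668,421 − $15,000) × 0.0025 = $653,421 × 0.0025 = $1,633.5525
City of Calderon: $668,421 × 0.00278 = $1,858.21038
Pinecrest County: $668,421 × 0.00913 = $6,102.68373
Sagehill CSD: ($668,421 − $15,000) × 0.0122 = $653,421 × 0.0122 = $7,971.7362
Larchfield Township: ($668,421 − $15,000) × 0.0065 = $653,421 × 0.0065 = $4,247.2365
Total = $21,813.41931

$21,813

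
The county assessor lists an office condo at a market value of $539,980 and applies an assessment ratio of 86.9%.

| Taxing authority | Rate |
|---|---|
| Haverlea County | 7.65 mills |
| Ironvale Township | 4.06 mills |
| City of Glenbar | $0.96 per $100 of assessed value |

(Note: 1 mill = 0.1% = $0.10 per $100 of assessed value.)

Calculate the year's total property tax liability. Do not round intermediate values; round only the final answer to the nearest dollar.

Assessed value = $539,980 × 0.869 = $469,242.62
Haverlea County: $469,242.62 × 0.00765 = $3,589.706043
Ironvale Township: $469,242.62 × 0.00406 = $1,905.1250372
City of Glenbar: $469,242.62 × 0.0096 = $4,504.729152
Total = $9,999.5602322

$10,000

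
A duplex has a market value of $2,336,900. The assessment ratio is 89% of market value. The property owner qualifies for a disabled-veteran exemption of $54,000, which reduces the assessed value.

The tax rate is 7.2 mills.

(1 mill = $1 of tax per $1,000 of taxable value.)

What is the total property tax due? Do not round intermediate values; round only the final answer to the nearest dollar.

$14,586

Assessed value = $2,336,900 × 0.89 = $2,079,841
Taxable value = $2,079,841 − $54,000 = $2,025,841
Tax = $2,025,841 × 0.0072 = $14,586.0552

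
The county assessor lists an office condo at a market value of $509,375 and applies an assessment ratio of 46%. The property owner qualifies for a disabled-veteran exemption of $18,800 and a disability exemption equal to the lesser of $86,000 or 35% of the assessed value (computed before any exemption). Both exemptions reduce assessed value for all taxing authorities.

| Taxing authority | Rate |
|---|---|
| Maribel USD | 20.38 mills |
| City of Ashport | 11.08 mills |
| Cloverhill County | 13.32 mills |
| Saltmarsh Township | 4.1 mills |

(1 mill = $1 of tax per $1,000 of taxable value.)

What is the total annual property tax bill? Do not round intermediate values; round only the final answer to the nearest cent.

$6,525.63

Assessed value = $509,375 × 0.46 = $234,312.5
Disability exemption = min($86,000, 35% × $234,312.5) = min($86,000, $82,009.375) = $82,009.375 (percentage binds)
Taxable value = $234,312.5 − $18,800 − $82,009.375 = $133,503.125
Maribel USD: $133,503.125 × 0.02038 = $2,720.7936875
City of Ashport: $133,503.125 × 0.01108 = $1,479.214625
Cloverhill County: $133,503.125 × 0.01332 = $1,778.261625
Saltmarsh Township: $133,503.125 × 0.0041 = $547.3628125
Total = $6,525.63275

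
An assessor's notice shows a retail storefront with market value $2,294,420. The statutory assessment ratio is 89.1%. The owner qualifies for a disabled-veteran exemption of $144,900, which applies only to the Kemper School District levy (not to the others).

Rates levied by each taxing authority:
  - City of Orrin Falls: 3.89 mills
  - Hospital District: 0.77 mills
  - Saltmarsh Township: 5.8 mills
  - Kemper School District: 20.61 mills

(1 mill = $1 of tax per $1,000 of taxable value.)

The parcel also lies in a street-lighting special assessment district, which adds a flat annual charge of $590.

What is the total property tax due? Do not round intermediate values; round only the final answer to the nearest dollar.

$61,121

Assessed value = $2,294,420 × 0.891 = $2,044,328.22
City of Orrin Falls: $2,044,328.22 × 0.00389 = $7,952.4367758
Hospital District: $2,044,328.22 × 0.00077 = $1,574.1327294
Saltmarsh Township: $2,044,328.22 × 0.0058 = $11,857.103676
Kemper School District: ($2,044,328.22 − $144,900) × 0.02061 = $1,899,428.22 × 0.02061 = $39,147.2156142
Levies subtotal = $60,530.8887954
Total = $60,530.8887954 + $590 = $61,120.8887954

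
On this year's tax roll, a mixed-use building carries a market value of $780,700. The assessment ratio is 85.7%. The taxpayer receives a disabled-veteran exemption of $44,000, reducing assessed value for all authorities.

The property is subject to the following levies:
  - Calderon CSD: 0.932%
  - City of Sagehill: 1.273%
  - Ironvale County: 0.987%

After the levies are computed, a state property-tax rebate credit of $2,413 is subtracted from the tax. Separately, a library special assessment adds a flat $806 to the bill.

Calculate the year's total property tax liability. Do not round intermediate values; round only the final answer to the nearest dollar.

Assessed value = $780,700 × 0.857 = $669,059.9
Taxable value = $669,059.9 − $44,000 = $625,059.9
Calderon CSD: $625,059.9 × 0.00932 = $5,825.558268
City of Sagehill: $625,059.9 × 0.01273 = $7,957.012527
Ironvale County: $625,059.9 × 0.00987 = $6,169.341213
Levies subtotal = $19,951.912008
After credit = $19,951.912008 − $2,413 = $17,538.912008
Total = $17,538.912008 + $806 = $18,344.912008

$18,345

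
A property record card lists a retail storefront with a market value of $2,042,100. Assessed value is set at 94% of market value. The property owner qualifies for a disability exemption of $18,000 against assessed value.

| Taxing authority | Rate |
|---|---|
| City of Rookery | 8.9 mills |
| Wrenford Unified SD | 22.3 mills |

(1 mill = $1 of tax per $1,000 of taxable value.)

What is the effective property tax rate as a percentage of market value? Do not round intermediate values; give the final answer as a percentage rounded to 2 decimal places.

2.91%

Assessed value = $2,042,100 × 0.94 = $1,919,574
Taxable value = $1,919,574 − $18,000 = $1,901,574
City of Rookery: $1,901,574 × 0.0089 = $16,924.0086
Wrenford Unified SD: $1,901,574 × 0.0223 = $42,405.1002
Total tax = $59,329.1088
Effective rate = $59,329.1088 ÷ $2,042,100 = 2.91% of market value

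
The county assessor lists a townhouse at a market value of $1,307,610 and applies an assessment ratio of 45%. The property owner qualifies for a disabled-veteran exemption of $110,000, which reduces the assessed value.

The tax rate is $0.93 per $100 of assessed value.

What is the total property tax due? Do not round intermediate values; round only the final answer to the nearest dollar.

Assessed value = $1,307,610 × 0.45 = $588,424.5
Taxable value = $588,424.5 − $110,000 = $478,424.5
Tax = $478,424.5 × 0.0093 = $4,449.34785

$4,449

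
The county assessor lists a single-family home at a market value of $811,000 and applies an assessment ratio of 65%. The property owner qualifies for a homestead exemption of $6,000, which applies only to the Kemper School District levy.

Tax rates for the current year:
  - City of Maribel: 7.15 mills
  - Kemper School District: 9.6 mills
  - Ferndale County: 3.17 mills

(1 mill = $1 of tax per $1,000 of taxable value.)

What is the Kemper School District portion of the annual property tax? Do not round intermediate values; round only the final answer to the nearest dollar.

$5,003

Assessed value = $811,000 × 0.65 = $527,150
Kemper School District taxable value = $527,150 − $6,000 = $521,150
Kemper School District levy = $521,150 × 0.0096 = $5,003.04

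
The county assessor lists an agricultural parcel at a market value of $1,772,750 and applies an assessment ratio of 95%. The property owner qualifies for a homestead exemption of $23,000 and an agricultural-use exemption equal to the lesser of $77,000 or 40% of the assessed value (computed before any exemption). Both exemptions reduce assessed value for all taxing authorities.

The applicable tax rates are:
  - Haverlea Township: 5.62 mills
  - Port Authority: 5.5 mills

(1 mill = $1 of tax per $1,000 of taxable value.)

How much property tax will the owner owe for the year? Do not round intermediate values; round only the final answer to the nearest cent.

$17,615.33

Assessed value = $1,772,750 × 0.95 = $1,684,112.5
Agricultural-use exemption = min($77,000, 40% × $1,684,112.5) = min($77,000, $673,645) = $77,000 (dollar cap binds)
Taxable value = $1,684,112.5 − $23,000 − $77,000 = $1,584,112.5
Haverlea Township: $1,584,112.5 × 0.00562 = $8,902.71225
Port Authority: $1,584,112.5 × 0.0055 = $8,712.61875
Total = $17,615.331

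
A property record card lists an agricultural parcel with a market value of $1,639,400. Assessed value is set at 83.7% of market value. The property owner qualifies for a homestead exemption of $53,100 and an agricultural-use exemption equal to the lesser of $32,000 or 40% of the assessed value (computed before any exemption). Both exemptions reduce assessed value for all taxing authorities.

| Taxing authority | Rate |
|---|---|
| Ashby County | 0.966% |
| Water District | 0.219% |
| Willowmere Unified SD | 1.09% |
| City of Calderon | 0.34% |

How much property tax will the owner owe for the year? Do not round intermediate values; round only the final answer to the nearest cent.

$33,657.08

Assessed value = $1,639,400 × 0.837 = $1,372,177.8
Agricultural-use exemption = min($32,000, 40% × $1,372,177.8) = min($32,000, $548,871.12) = $32,000 (dollar cap binds)
Taxable value = $1,372,177.8 − $53,100 − $32,000 = $1,287,077.8
Ashby County: $1,287,077.8 × 0.00966 = $12,433.171548
Water District: $1,287,077.8 × 0.00219 = $2,818.700382
Willowmere Unified SD: $1,287,077.8 × 0.0109 = $14,029.14802
City of Calderon: $1,287,077.8 × 0.0034 = $4,376.06452
Total = $33,657.08447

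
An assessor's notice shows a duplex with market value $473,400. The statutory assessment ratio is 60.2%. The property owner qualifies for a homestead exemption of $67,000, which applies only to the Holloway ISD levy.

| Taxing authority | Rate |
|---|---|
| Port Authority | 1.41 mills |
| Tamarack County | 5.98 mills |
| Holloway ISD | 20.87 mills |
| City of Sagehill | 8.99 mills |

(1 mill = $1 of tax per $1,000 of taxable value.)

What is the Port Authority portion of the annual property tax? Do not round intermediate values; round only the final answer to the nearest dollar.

$402

Assessed value = $473,400 × 0.602 = $284,986.8
Port Authority taxable value = $284,986.8 (exemption does not apply)
Port Authority levy = $284,986.8 × 0.00141 = $401.831388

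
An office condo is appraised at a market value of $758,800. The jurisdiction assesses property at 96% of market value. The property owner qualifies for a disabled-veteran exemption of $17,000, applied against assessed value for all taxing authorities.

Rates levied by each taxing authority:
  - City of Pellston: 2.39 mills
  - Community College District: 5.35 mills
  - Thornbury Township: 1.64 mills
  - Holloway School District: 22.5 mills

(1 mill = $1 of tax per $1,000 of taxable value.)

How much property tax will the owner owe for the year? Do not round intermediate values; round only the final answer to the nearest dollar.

$22,681

Assessed value = $758,800 × 0.96 = $728,448
Taxable value = $728,448 − $17,000 = $711,448
City of Pellston: $711,448 × 0.00239 = $1,700.36072
Community College District: $711,448 × 0.00535 = $3,806.2468
Thornbury Township: $711,448 × 0.00164 = $1,166.77472
Holloway School District: $711,448 × 0.0225 = $16,007.58
Total = $1,700.36072 + $3,806.2468 + $1,166.77472 + $16,007.58 = $22,680.96224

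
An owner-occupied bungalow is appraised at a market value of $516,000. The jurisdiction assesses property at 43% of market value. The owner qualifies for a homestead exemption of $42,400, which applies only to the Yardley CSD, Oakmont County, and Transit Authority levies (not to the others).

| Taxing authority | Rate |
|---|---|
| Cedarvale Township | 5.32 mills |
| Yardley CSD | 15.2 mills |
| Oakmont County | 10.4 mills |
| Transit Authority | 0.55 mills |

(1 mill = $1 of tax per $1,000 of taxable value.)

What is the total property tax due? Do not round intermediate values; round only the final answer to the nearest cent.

$5,873.80

Assessed value = $516,000 × 0.43 = $221,880
Cedarvale Township: $221,880 × 0.00532 = $1,180.4016
Yardley CSD: ($221,880 − $42,400) × 0.0152 = $179,480 × 0.0152 = $2,728.096
Oakmont County: ($221,880 − $42,400) × 0.0104 = $179,480 × 0.0104 = $1,866.592
Transit Authority: ($221,880 − $42,400) × 0.00055 = $179,480 × 0.00055 = $98.714
Total = $5,873.8036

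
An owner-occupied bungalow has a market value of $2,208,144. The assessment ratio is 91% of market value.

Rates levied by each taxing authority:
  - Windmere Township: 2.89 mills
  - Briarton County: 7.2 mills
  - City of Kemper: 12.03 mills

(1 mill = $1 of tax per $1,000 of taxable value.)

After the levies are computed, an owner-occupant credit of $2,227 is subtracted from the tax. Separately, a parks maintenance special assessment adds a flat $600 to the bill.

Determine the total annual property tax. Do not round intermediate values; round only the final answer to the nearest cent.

$42,821.17

Assessed value = $2,208,144 × 0.91 = $2,009,411.04
Windmere Township: $2,009,411.04 × 0.00289 = $5,807.1979056
Briarton County: $2,009,411.04 × 0.0072 = $14,467.759488
City of Kemper: $2,009,411.04 × 0.01203 = $24,173.2148112
Levies subtotal = $44,448.1722048
After credit = $44,448.1722048 − $2,227 = $42,221.1722048
Total = $42,221.1722048 + $600 = $42,821.1722048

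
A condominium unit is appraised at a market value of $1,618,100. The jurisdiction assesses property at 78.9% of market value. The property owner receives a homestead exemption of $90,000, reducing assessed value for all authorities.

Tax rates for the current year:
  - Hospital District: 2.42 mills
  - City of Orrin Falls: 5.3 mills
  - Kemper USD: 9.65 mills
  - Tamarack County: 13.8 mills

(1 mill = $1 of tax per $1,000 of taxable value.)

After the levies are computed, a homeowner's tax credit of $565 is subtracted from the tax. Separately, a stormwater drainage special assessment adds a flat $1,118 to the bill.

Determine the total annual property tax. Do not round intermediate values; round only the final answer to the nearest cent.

$37,541.84

Assessed value = $1,618,100 × 0.789 = $1,276,680.9
Taxable value = $1,276,680.9 − $90,000 = $1,186,680.9
Hospital District: $1,186,680.9 × 0.00242 = $2,871.767778
City of Orrin Falls: $1,186,680.9 × 0.0053 = $6,289.40877
Kemper USD: $1,186,680.9 × 0.00965 = $11,451.470685
Tamarack County: $1,186,680.9 × 0.0138 = $16,376.19642
Levies subtotal = $36,988.843653
After credit = $36,988.843653 − $565 = $36,423.843653
Total = $36,423.843653 + $1,118 = $37,541.843653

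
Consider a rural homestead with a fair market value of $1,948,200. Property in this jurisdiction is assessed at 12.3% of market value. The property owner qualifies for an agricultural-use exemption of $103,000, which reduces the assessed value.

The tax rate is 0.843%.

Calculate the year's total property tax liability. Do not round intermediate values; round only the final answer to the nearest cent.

$1,151.78

Assessed value = $1,948,200 × 0.123 = $239,628.6
Taxable value = $239,628.6 − $103,000 = $136,628.6
Tax = $136,628.6 × 0.00843 = $1,151.779098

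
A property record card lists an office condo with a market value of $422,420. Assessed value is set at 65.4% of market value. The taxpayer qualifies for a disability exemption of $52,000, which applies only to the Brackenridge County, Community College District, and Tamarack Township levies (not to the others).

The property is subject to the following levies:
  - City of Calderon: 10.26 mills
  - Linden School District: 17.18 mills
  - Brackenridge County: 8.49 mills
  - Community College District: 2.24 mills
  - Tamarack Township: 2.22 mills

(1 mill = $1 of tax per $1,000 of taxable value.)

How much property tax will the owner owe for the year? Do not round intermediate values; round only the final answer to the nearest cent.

Assessed value = $422,420 × 0.654 = $276,262.68
City of Calderon: $276,262.68 × 0.01026 = $2,834.4550968
Linden School District: $276,262.68 × 0.01718 = $4,746.1928424
Brackenridge County: ($276,262.68 − $52,000) × 0.00849 = $224,262.68 × 0.00849 = $1,903.9901532
Community College District: ($276,262.68 − $52,000) × 0.00224 = $224,262.68 × 0.00224 = $502.3484032
Tamarack Township: ($276,262.68 − $52,000) × 0.00222 = $224,262.68 × 0.00222 = $497.8631496
Total = $10,484.8496452

$10,484.85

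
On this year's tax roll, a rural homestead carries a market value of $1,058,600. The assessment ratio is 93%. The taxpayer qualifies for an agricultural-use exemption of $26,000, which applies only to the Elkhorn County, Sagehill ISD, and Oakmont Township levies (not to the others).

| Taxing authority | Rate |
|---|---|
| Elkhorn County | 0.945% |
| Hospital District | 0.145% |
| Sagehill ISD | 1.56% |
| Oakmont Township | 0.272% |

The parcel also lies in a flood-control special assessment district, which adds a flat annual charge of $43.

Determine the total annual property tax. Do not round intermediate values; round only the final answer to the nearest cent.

Assessed value = $1,058,600 × 0.93 = $984,498
Elkhorn County: ($984,498 − $26,000) × 0.00945 = $958,498 × 0.00945 = $9,057.8061
Hospital District: $984,498 × 0.00145 = $1,427.5221
Sagehill ISD: ($984,498 − $26,000) × 0.0156 = $958,498 × 0.0156 = $14,952.5688
Oakmont Township: ($984,498 − $26,000) × 0.00272 = $958,498 × 0.00272 = $2,607.11456
Levies subtotal = $28,045.01156
Total = $28,045.01156 + $43 = $28,088.01156

$28,088.01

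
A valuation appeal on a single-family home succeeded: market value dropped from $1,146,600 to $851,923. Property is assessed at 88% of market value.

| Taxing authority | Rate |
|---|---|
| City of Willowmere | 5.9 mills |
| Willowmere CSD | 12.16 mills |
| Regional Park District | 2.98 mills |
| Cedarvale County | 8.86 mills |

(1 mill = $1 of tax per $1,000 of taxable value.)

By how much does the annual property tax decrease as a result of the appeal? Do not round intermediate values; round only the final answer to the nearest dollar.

Old assessed value = $1,146,600 × 0.88 = $1,009,008
New assessed value = $851,923 × 0.88 = $749,692.24
Combined rate = 0.0059 + 0.01216 + 0.00298 + 0.00886 = 0.0299
Old tax = $1,009,008 × 0.0299 = $30,169.3392
New tax = $749,692.24 × 0.0299 = $22,415.797976
Reduction = $30,169.3392 − $22,415.797976 = $7,753.541224

$7,754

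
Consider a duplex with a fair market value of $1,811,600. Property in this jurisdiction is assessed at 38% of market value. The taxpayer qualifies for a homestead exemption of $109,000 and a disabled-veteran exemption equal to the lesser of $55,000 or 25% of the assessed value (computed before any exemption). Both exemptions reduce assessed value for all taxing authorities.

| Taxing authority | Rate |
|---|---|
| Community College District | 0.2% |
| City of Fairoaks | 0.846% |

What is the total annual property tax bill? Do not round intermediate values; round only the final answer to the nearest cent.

Assessed value = $1,811,600 × 0.38 = $688,408
Disabled-veteran exemption = min($55,000, 25% × $688,408) = min($55,000, $172,102) = $55,000 (dollar cap binds)
Taxable value = $688,408 − $109,000 − $55,000 = $524,408
Community College District: $524,408 × 0.002 = $1,048.816
City of Fairoaks: $524,408 × 0.00846 = $4,436.49168
Total = $5,485.30768

$5,485.31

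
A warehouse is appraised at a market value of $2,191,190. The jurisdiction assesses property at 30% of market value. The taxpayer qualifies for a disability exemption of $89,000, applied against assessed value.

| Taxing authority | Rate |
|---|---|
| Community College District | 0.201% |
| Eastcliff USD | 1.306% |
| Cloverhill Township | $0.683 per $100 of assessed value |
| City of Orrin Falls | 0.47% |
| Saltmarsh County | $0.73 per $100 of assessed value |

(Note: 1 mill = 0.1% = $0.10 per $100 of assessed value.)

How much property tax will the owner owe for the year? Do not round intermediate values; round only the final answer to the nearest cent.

$19,267.30

Assessed value = $2,191,190 × 0.3 = $657,357
Taxable value = $657,357 − $89,000 = $568,357
Community College District: $568,357 × 0.00201 = $1,142.39757
Eastcliff USD: $568,357 × 0.01306 = $7,422.74242
Cloverhill Township: $568,357 × 0.00683 = $3,881.87831
City of Orrin Falls: $568,357 × 0.0047 = $2,671.2779
Saltmarsh County: $568,357 × 0.0073 = $4,149.0061
Total = $19,267.3023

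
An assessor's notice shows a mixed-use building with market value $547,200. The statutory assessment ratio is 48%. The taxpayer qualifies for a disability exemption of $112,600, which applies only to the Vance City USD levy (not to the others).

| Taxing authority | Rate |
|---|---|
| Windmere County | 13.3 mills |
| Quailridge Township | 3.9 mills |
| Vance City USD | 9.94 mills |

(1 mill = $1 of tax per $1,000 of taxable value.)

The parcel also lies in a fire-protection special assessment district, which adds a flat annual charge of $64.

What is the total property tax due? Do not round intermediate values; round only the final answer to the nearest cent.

$6,073.24

Assessed value = $547,200 × 0.48 = $262,656
Windmere County: $262,656 × 0.0133 = $3,493.3248
Quailridge Township: $262,656 × 0.0039 = $1,024.3584
Vance City USD: ($262,656 − $112,600) × 0.00994 = $150,056 × 0.00994 = $1,491.55664
Levies subtotal = $6,009.23984
Total = $6,009.23984 + $64 = $6,073.23984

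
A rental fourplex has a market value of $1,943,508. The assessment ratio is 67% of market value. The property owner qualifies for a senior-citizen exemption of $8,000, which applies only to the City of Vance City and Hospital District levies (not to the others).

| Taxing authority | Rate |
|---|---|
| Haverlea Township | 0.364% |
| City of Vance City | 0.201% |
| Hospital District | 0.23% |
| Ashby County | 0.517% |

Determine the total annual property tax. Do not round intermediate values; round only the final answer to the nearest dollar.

$17,050

Assessed value = $1,943,508 × 0.67 = $1,302,150.36
Haverlea Township: $1,302,150.36 × 0.00364 = $4,739.8273104
City of Vance City: ($1,302,150.36 − $8,000) × 0.00201 = $1,294,150.36 × 0.00201 = $2,601.2422236
Hospital District: ($1,302,150.36 − $8,000) × 0.0023 = $1,294,150.36 × 0.0023 = $2,976.545828
Ashby County: $1,302,150.36 × 0.00517 = $6,732.1173612
Total = $17,049.7327232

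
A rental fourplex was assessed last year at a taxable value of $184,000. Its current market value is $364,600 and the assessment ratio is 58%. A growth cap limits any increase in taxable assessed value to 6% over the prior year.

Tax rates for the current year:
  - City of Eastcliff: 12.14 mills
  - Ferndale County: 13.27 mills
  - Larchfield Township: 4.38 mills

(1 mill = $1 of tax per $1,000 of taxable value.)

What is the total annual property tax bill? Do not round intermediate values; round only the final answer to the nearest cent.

$5,810.24

Uncapped assessed value = $364,600 × 0.58 = $211,468
Cap limit = $184,000 × 1.06 = $195,040
Taxable assessed value = min($211,468, $195,040) = $195,040 (cap binds)
City of Eastcliff: $195,040 × 0.01214 = $2,367.7856
Ferndale County: $195,040 × 0.01327 = $2,588.1808
Larchfield Township: $195,040 × 0.00438 = $854.2752
Total = $5,810.2416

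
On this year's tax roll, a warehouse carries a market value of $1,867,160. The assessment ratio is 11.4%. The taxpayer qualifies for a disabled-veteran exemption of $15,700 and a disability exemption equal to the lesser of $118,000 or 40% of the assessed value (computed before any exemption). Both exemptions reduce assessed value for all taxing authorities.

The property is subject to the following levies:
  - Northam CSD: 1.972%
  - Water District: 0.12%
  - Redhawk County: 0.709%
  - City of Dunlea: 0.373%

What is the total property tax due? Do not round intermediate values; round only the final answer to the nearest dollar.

$3,555

Assessed value = $1,867,160 × 0.114 = $212,856.24
Disability exemption = min($118,000, 40% × $212,856.24) = min($118,000, $85,142.496) = $85,142.496 (percentage binds)
Taxable value = $212,856.24 − $15,700 − $85,142.496 = $112,013.744
Northam CSD: $112,013.744 × 0.01972 = $2,208.91103168
Water District: $112,013.744 × 0.0012 = $134.4164928
Redhawk County: $112,013.744 × 0.00709 = $794.17744496
City of Dunlea: $112,013.744 × 0.00373 = $417.81126512
Total = $3,555.31623456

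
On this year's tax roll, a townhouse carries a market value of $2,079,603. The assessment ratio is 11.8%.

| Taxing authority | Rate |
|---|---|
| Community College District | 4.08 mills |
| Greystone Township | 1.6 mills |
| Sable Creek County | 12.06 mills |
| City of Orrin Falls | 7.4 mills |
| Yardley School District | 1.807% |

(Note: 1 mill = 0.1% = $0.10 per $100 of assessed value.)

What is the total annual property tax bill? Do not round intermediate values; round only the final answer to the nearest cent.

$10,603.44

Assessed value = $2,079,603 × 0.118 = $245,393.154
Community College District: $245,393.154 × 0.00408 = $1,001.20406832
Greystone Township: $245,393.154 × 0.0016 = $392.6290464
Sable Creek County: $245,393.154 × 0.01206 = $2,959.44143724
City of Orrin Falls: $245,393.154 × 0.0074 = $1,815.9093396
Yardley School District: $245,393.154 × 0.01807 = $4,434.25429278
Total = $10,603.43818434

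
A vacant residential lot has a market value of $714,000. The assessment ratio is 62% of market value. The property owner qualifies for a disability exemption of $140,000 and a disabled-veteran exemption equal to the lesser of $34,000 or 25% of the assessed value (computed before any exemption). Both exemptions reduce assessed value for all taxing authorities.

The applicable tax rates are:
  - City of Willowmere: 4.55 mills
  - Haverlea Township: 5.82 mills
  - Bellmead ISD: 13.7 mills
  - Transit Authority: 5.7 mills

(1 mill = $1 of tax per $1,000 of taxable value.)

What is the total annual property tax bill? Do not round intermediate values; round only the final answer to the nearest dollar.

Assessed value = $714,000 × 0.62 = $442,680
Disabled-veteran exemption = min($34,000, 25% × $442,680) = min($34,000, $110,670) = $34,000 (dollar cap binds)
Taxable value = $442,680 − $140,000 − $34,000 = $268,680
City of Willowmere: $268,680 × 0.00455 = $1,222.494
Haverlea Township: $268,680 × 0.00582 = $1,563.7176
Bellmead ISD: $268,680 × 0.0137 = $3,680.916
Transit Authority: $268,680 × 0.0057 = $1,531.476
Total = $7,998.6036

$7,999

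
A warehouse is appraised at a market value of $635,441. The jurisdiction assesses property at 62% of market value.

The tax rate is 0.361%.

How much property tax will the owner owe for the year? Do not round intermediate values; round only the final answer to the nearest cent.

Assessed value = $635,441 × 0.62 = $393,973.42
Tax = $393,973.42 × 0.00361 = $1,422.2440462

$1,422.24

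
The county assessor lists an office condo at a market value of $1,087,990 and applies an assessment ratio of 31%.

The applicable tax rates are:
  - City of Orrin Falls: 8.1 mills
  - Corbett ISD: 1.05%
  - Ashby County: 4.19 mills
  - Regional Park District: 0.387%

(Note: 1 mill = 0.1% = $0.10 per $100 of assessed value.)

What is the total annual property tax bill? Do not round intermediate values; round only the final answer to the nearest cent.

$8,991.80

Assessed value = $1,087,990 × 0.31 = $337,276.9
City of Orrin Falls: $337,276.9 × 0.0081 = $2,731.94289
Corbett ISD: $337,276.9 × 0.0105 = $3,541.40745
Ashby County: $337,276.9 × 0.00419 = $1,413.190211
Regional Park District: $337,276.9 × 0.00387 = $1,305.261603
Total = $8,991.802154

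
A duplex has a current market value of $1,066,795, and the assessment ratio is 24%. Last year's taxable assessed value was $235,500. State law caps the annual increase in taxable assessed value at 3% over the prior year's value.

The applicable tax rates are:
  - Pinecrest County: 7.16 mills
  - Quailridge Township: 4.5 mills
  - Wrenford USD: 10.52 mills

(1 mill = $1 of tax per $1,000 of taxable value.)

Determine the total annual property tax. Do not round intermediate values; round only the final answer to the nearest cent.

Uncapped assessed value = $1,066,795 × 0.24 = $256,030.8
Cap limit = $235,500 × 1.03 = $242,565
Taxable assessed value = min($256,030.8, $242,565) = $242,565 (cap binds)
Pinecrest County: $242,565 × 0.00716 = $1,736.7654
Quailridge Township: $242,565 × 0.0045 = $1,091.5425
Wrenford USD: $242,565 × 0.01052 = $2,551.7838
Total = $5,380.0917

$5,380.09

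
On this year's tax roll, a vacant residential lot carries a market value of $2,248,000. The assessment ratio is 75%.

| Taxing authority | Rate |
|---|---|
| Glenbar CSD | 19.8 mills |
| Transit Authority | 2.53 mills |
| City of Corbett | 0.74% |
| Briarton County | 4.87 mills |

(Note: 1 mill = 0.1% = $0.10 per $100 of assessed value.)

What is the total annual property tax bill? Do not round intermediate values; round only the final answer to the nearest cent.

$58,335.60

Assessed value = $2,248,000 × 0.75 = $1,686,000
Glenbar CSD: $1,686,000 × 0.0198 = $33,382.8
Transit Authority: $1,686,000 × 0.00253 = $4,265.58
City of Corbett: $1,686,000 × 0.0074 = $12,476.4
Briarton County: $1,686,000 × 0.00487 = $8,210.82
Total = $58,335.6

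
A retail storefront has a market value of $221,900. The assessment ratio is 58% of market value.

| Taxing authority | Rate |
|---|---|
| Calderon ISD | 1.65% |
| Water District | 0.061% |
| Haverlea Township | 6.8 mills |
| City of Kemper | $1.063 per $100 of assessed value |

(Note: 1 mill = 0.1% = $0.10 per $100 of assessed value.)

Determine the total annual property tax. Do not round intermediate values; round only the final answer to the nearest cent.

Assessed value = $221,900 × 0.58 = $128,702
Calderon ISD: $128,702 × 0.0165 = $2,123.583
Water District: $128,702 × 0.00061 = $78.50822
Haverlea Township: $128,702 × 0.0068 = $875.1736
City of Kemper: $128,702 × 0.01063 = $1,368.10226
Total = $4,445.36708

$4,445.37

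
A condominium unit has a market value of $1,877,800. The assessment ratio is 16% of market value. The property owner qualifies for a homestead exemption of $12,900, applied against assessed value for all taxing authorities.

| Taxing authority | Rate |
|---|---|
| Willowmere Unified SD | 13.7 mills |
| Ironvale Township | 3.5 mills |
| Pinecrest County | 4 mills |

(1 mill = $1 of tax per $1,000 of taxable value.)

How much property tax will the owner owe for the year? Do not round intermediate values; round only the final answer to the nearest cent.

Assessed value = $1,877,800 × 0.16 = $300,448
Taxable value = $300,448 − $12,900 = $287,548
Willowmere Unified SD: $287,548 × 0.0137 = $3,939.4076
Ironvale Township: $287,548 × 0.0035 = $1,006.418
Pinecrest County: $287,548 × 0.004 = $1,150.192
Total = $3,939.4076 + $1,006.418 + $1,150.192 = $6,096.0176

$6,096.02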